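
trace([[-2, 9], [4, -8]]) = diagonal: (-2) + (-8)
= -10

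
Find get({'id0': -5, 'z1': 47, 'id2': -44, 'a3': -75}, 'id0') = -5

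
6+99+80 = 185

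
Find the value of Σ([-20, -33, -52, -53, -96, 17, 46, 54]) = -137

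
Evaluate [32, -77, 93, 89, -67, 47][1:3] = [-77, 93]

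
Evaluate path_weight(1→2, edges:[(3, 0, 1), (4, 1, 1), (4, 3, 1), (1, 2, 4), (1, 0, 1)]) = 4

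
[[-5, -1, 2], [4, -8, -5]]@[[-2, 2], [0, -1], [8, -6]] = [[26, -21], [-48, 46]]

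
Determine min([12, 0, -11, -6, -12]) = -12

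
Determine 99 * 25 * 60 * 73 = 10840500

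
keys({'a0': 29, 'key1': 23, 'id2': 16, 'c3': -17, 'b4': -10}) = ['a0', 'key1', 'id2', 'c3', 'b4']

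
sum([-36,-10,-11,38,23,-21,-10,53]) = 26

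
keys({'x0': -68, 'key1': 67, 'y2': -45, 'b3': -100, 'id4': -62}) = ['x0', 'key1', 'y2', 'b3', 'id4']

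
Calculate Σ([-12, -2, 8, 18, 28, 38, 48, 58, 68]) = 252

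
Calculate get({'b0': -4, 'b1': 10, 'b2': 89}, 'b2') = 89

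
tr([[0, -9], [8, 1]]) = diagonal: 0 + 1
= 1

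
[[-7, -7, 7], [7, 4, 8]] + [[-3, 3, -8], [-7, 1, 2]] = [[-10, -4, -1], [0, 5, 10]]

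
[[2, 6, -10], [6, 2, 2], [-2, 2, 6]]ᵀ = [[2, 6, -2], [6, 2, 2], [-10, 2, 6]]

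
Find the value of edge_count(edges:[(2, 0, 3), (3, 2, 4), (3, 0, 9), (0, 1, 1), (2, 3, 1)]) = 5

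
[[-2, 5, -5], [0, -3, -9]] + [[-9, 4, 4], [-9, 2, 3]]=[[-11, 9, -1], [-9, -1, -6]]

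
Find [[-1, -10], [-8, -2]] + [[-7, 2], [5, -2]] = [[-8, -8], [-3, -4]]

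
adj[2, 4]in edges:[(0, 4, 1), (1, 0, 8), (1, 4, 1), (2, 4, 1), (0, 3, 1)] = 1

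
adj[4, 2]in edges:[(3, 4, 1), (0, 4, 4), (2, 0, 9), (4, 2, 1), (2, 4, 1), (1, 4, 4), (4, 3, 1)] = 1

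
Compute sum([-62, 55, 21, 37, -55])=-4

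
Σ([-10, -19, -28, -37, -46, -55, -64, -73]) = -332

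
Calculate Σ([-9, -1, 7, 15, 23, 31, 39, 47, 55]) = 207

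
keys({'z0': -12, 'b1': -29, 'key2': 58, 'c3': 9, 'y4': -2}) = ['z0', 'b1', 'key2', 'c3', 'y4']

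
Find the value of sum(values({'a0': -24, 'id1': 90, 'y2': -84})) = (-24) + 90 + (-84)
= -18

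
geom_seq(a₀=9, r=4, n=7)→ [9, 36, 144, 576, 2304, 9216, 36864]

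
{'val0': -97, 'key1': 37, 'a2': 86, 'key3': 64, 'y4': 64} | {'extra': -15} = {'val0': -97, 'key1': 37, 'a2': 86, 'key3': 64, 'y4': 64, 'extra': -15}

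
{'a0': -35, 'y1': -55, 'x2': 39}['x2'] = 39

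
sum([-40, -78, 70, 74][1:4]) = slice → [-78, 70, 74]
(-78) + 70 + 74
= 66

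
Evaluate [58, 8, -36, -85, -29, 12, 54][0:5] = [58, 8, -36, -85, -29]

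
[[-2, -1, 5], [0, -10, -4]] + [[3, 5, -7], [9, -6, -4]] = [[1, 4, -2], [9, -16, -8]]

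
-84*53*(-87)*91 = 35246484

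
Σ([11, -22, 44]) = 33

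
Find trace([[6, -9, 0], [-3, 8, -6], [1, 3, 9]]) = diagonal: 6 + 8 + 9
= 23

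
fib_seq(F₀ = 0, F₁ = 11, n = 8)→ F_2 = F_1 + F_0 = 11
F_3 = F_2 + F_1 = 22
F_4 = F_3 + F_2 = 33
...
= [0, 11, 11, 22, 33, 55, 88, 143]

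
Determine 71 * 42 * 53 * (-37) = -5847702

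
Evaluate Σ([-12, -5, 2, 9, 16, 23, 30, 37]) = (-12) + (-5) + 2 + 9 + 16 + 23 + 30 + 37
= 100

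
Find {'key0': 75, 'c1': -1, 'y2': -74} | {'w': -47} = {'key0': 75, 'c1': -1, 'y2': -74, 'w': -47}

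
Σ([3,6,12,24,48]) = 93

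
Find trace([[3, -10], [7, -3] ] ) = diagonal: 3 + (-3)
= 0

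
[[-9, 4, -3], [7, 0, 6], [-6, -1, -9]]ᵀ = [[-9, 7, -6], [4, 0, -1], [-3, 6, -9]]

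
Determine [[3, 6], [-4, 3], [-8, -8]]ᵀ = [[3, -4, -8], [6, 3, -8]]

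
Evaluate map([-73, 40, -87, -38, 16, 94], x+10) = [-63, 50, -77, -28, 26, 104]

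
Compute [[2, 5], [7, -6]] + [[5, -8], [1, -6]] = [[7, -3], [8, -12]]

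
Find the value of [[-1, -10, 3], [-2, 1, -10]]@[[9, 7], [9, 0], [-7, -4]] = [[-120, -19], [61, 26]]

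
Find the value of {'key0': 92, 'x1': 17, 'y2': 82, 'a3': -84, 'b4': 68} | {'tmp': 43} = {'key0': 92, 'x1': 17, 'y2': 82, 'a3': -84, 'b4': 68, 'tmp': 43}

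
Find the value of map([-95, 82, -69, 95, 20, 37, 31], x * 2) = [-190, 164, -138, 190, 40, 74, 62]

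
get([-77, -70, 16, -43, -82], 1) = -70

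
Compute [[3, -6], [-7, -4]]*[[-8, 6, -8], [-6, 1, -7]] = C[0][0] = (3)*(-8) + (-6)*(-6) = 12
C[0][1] = (3)*(6) + (-6)*(1) = 12
C[0][2] = (3)*(-8) + (-6)*(-7) = 18
C[1][0] = (-7)*(-8) + (-4)*(-6) = 80
C[1][1] = (-7)*(6) + (-4)*(1) = -46
C[1][2] = (-7)*(-8) + (-4)*(-7) = 84
= [[12, 12, 18], [80, -46, 84]]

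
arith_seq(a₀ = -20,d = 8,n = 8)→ a_0 = -20 + 0*8 = -20
a_1 = -20 + 1*8 = -12
a_2 = -20 + 2*8 = -4
...
= [-20, -12, -4, 4, 12, 20, 28, 36]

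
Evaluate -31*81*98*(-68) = 16733304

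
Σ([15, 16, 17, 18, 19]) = 85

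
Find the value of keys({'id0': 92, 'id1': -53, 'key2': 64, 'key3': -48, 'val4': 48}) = ['id0', 'id1', 'key2', 'key3', 'val4']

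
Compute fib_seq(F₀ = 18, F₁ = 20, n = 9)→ [18, 20, 38, 58, 96, 154, 250, 404, 654]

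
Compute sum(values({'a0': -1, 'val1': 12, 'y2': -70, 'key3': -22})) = -81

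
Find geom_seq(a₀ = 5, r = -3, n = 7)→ a_0 = 5*(-3)^0 = 5
a_1 = 5*(-3)^1 = -15
a_2 = 5*(-3)^2 = 45
...
= [5, -15, 45, -135, 405, -1215, 3645]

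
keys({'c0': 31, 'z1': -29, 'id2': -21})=['c0', 'z1', 'id2']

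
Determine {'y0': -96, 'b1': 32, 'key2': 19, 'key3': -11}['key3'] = -11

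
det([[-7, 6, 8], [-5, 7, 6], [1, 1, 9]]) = -189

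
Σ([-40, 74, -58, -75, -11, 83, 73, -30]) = 16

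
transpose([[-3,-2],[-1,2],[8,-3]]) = [[-3, -1, 8], [-2, 2, -3]]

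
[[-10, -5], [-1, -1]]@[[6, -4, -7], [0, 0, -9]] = C[0][0] = (-10)*(6) + (-5)*(0) = -60
C[0][1] = (-10)*(-4) + (-5)*(0) = 40
C[0][2] = (-10)*(-7) + (-5)*(-9) = 115
C[1][0] = (-1)*(6) + (-1)*(0) = -6
C[1][1] = (-1)*(-4) + (-1)*(0) = 4
C[1][2] = (-1)*(-7) + (-1)*(-9) = 16
= [[-60, 40, 115], [-6, 4, 16]]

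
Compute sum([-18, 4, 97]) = 83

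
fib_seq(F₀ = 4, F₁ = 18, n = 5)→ F_2 = F_1 + F_0 = 22
F_3 = F_2 + F_1 = 40
F_4 = F_3 + F_2 = 62
= [4, 18, 22, 40, 62]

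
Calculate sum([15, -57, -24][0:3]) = slice → [15, -57, -24]
15 + (-57) + (-24)
= -66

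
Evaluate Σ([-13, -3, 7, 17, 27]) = (-13) + (-3) + 7 + 17 + 27
= 35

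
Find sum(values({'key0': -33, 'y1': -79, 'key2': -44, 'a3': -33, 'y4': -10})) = (-33) + (-79) + (-44) + (-33) + (-10)
= -199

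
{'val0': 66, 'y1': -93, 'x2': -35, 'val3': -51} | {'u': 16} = {'val0': 66, 'y1': -93, 'x2': -35, 'val3': -51, 'u': 16}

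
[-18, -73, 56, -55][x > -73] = [-18, 56, -55]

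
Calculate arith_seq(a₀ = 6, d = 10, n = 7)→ a_0 = 6 + 0*10 = 6
a_1 = 6 + 1*10 = 16
a_2 = 6 + 2*10 = 26
...
= [6, 16, 26, 36, 46, 56, 66]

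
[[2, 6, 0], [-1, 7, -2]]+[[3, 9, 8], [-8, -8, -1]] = [[5, 15, 8], [-9, -1, -3]]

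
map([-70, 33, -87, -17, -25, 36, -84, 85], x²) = (-70)²=4900, (33)²=1089, (-87)²=7569, (-17)²=289, (-25)²=625, (36)²=1296, (-84)²=7056, (85)²=7225
= [4900, 1089, 7569, 289, 625, 1296, 7056, 7225]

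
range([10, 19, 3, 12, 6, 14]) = 16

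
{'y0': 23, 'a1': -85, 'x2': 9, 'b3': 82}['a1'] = -85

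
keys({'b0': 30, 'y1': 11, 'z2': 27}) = ['b0', 'y1', 'z2']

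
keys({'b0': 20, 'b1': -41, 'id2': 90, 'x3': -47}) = ['b0', 'b1', 'id2', 'x3']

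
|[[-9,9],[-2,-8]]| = (-9)*(-8) - (9)*(-2)
= 90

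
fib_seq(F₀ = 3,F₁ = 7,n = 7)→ F_2 = F_1 + F_0 = 10
F_3 = F_2 + F_1 = 17
F_4 = F_3 + F_2 = 27
...
= [3, 7, 10, 17, 27, 44, 71]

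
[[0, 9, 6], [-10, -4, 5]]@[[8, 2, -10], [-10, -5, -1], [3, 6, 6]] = [[-72, -9, 27], [-25, 30, 134]]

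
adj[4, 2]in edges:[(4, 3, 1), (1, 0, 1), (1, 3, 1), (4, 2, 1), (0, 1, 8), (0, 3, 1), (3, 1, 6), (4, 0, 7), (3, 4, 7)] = 1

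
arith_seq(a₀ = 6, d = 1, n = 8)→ [6, 7, 8, 9, 10, 11, 12, 13]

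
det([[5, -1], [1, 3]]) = 16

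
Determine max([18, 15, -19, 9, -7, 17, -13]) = 18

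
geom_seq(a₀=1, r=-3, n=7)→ [1, -3, 9, -27, 81, -243, 729]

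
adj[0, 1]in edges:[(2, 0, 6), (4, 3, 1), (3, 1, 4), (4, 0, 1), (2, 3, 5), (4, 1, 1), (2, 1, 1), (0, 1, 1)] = 1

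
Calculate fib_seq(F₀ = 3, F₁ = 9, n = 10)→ [3, 9, 12, 21, 33, 54, 87, 141, 228, 369]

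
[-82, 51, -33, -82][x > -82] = keep x where x > -82: -82✗, 51✓, -33✓, -82✗
= [51, -33]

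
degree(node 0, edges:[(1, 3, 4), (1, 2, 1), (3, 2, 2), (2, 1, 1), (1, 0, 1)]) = incident: (1,0)
= 1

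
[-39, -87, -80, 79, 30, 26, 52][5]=26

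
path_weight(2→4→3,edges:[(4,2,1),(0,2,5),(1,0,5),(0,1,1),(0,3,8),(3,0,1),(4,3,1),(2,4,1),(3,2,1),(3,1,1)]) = 2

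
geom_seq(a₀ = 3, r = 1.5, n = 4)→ [3.0, 4.5, 6.75, 10.125]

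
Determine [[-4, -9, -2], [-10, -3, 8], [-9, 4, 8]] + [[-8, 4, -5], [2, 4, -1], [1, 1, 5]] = [[-12, -5, -7], [-8, 1, 7], [-8, 5, 13]]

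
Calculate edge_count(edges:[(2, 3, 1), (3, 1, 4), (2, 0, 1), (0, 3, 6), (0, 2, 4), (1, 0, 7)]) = 6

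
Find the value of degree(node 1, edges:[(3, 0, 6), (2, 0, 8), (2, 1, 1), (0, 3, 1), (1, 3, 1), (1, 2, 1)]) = 3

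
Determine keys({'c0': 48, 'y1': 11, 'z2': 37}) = ['c0', 'y1', 'z2']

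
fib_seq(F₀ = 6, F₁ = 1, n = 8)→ F_2 = F_1 + F_0 = 7
F_3 = F_2 + F_1 = 8
F_4 = F_3 + F_2 = 15
...
= [6, 1, 7, 8, 15, 23, 38, 61]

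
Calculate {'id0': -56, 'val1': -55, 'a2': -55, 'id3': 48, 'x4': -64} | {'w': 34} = {'id0': -56, 'val1': -55, 'a2': -55, 'id3': 48, 'x4': -64, 'w': 34}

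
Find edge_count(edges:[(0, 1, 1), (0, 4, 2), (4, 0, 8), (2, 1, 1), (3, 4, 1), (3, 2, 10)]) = 6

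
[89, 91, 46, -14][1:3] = [91, 46]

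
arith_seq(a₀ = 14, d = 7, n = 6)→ a_0 = 14 + 0*7 = 14
a_1 = 14 + 1*7 = 21
a_2 = 14 + 2*7 = 28
...
= [14, 21, 28, 35, 42, 49]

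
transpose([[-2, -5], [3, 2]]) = [[-2, 3], [-5, 2]]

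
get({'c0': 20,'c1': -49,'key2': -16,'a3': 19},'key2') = -16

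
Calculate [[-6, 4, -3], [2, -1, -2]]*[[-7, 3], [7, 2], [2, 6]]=[[64, -28], [-25, -8]]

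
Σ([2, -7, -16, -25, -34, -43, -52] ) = 2 + (-7) + (-16) + (-25) + (-34) + (-43) + (-52)
= -175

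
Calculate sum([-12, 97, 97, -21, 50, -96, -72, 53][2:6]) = slice → [97, -21, 50, -96]
97 + (-21) + 50 + (-96)
= 30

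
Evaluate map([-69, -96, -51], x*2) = [-138, -192, -102]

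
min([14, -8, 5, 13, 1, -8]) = -8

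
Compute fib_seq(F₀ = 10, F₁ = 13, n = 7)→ [10, 13, 23, 36, 59, 95, 154]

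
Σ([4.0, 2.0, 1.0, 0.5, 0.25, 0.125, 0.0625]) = 4.0 + 2.0 + 1.0 + 0.5 + 0.25 + 0.125 + 0.0625
= 7.9375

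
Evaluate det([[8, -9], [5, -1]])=(8)*(-1) - (-9)*(5)
= 37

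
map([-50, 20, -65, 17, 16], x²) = [2500, 400, 4225, 289, 256]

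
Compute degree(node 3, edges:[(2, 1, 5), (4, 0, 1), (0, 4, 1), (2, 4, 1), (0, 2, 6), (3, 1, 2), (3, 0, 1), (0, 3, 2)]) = 3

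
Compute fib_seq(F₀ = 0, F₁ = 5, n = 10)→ [0, 5, 5, 10, 15, 25, 40, 65, 105, 170]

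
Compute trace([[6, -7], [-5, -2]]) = 4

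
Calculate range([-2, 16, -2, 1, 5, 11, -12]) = 28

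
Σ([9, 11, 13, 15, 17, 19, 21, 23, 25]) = 153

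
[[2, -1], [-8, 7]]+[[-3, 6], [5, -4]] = [[-1, 5], [-3, 3]]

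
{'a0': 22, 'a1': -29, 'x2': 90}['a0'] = 22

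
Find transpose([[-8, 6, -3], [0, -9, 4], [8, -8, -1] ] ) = [[-8, 0, 8], [6, -9, -8], [-3, 4, -1]]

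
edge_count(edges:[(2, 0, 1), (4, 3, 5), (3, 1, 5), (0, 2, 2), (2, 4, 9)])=5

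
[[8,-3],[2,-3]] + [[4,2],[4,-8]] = [[12, -1], [6, -11]]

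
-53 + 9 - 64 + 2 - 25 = -131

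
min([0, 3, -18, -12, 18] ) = -18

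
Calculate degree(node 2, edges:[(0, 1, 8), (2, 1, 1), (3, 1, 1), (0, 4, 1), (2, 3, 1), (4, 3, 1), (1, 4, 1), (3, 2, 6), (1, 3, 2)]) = incident: (2,1), (2,3), (3,2)
= 3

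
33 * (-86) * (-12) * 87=2962872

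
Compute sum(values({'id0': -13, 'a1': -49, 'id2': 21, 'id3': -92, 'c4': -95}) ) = (-13) + (-49) + 21 + (-92) + (-95)
= -228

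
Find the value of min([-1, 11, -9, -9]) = -9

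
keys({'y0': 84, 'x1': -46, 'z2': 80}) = ['y0', 'x1', 'z2']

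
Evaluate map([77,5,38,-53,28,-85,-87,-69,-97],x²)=[5929, 25, 1444, 2809, 784, 7225, 7569, 4761, 9409]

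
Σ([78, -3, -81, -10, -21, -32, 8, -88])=-149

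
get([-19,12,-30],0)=-19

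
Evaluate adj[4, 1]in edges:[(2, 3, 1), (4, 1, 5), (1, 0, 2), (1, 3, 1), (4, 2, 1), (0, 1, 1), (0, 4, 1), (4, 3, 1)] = 5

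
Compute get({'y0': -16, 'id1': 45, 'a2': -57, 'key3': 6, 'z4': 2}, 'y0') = -16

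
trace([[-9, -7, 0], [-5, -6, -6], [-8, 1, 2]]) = -13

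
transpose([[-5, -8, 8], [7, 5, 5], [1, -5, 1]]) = [[-5, 7, 1], [-8, 5, -5], [8, 5, 1]]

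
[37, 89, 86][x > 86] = keep x where x > 86: 37✗, 89✓, 86✗
= [89]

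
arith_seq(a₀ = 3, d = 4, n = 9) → a_0 = 3 + 0*4 = 3
a_1 = 3 + 1*4 = 7
a_2 = 3 + 2*4 = 11
...
= [3, 7, 11, 15, 19, 23, 27, 31, 35]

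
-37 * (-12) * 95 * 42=1771560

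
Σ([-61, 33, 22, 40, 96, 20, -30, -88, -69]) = (-61) + 33 + 22 + 40 + 96 + 20 + (-30) + (-88) + (-69)
= -37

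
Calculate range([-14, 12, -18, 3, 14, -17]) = 32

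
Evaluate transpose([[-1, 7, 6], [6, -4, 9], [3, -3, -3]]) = [[-1, 6, 3], [7, -4, -3], [6, 9, -3]]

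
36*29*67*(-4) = -279792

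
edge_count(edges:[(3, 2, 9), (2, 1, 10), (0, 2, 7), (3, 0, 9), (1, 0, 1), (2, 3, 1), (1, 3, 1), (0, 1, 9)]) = 8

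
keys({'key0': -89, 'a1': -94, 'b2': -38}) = ['key0', 'a1', 'b2']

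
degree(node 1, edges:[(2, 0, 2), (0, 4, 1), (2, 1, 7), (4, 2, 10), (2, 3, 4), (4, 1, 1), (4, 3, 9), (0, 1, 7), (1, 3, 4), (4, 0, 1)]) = incident: (2,1), (4,1), (0,1), (1,3)
= 4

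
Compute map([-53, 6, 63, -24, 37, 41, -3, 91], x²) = [2809, 36, 3969, 576, 1369, 1681, 9, 8281]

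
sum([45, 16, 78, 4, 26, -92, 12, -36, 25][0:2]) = 61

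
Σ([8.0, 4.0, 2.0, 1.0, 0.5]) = 15.5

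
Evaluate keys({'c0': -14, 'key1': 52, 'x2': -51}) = ['c0', 'key1', 'x2']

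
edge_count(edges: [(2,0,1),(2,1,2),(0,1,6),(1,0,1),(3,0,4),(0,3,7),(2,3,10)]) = 7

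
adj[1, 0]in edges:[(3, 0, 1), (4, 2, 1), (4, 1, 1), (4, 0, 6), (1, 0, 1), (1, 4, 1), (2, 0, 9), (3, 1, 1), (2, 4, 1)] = 1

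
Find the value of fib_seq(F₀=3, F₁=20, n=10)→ [3, 20, 23, 43, 66, 109, 175, 284, 459, 743]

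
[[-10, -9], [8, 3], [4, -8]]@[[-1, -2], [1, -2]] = C[0][0] = (-10)*(-1) + (-9)*(1) = 1
C[0][1] = (-10)*(-2) + (-9)*(-2) = 38
C[1][0] = (8)*(-1) + (3)*(1) = -5
C[1][1] = (8)*(-2) + (3)*(-2) = -22
C[2][0] = (4)*(-1) + (-8)*(1) = -12
C[2][1] = (4)*(-2) + (-8)*(-2) = 8
= [[1, 38], [-5, -22], [-12, 8]]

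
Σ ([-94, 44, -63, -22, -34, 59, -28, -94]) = -232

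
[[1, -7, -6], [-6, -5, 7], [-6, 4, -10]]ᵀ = [[1, -6, -6], [-7, -5, 4], [-6, 7, -10]]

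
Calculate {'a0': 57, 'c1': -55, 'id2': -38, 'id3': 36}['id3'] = 36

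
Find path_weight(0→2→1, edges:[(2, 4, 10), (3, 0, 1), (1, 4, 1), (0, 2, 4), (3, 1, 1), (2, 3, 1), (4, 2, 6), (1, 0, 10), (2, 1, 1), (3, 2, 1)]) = 5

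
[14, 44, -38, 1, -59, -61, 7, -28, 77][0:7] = [14, 44, -38, 1, -59, -61, 7]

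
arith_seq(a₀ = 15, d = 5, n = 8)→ [15, 20, 25, 30, 35, 40, 45, 50]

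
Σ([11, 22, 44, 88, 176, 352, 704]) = 11 + 22 + 44 + 88 + 176 + 352 + 704
= 1397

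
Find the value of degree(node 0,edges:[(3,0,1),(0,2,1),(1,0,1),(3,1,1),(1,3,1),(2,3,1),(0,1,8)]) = 4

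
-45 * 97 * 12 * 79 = -4138020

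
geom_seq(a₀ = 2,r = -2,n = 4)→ [2, -4, 8, -16]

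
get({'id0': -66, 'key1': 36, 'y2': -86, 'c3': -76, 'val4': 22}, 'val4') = 22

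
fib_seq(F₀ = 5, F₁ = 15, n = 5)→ [5, 15, 20, 35, 55]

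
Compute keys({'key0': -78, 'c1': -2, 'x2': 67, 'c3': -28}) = ['key0', 'c1', 'x2', 'c3']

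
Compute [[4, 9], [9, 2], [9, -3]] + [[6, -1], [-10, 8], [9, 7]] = [[10, 8], [-1, 10], [18, 4]]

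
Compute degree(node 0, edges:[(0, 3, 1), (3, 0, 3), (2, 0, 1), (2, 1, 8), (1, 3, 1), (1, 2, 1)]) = 3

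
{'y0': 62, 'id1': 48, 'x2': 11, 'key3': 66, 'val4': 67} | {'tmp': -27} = {'y0': 62, 'id1': 48, 'x2': 11, 'key3': 66, 'val4': 67, 'tmp': -27}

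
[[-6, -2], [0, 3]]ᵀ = [[-6, 0], [-2, 3]]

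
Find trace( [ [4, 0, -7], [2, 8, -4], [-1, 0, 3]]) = diagonal: 4 + 8 + 3
= 15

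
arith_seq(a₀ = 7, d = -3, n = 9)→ [7, 4, 1, -2, -5, -8, -11, -14, -17]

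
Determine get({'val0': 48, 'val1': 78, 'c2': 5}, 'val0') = 48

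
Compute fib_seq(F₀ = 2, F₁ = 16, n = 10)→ [2, 16, 18, 34, 52, 86, 138, 224, 362, 586]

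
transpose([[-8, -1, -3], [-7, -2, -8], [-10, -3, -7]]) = [[-8, -7, -10], [-1, -2, -3], [-3, -8, -7]]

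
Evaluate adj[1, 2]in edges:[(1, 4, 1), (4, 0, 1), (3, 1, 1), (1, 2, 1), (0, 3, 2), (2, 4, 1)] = 1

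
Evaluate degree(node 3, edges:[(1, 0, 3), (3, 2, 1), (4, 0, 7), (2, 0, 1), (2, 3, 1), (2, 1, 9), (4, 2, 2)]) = 2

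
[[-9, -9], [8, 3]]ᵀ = [[-9, 8], [-9, 3]]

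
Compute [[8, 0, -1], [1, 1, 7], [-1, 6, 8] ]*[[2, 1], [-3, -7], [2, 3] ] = [[14, 5], [13, 15], [-4, -19]]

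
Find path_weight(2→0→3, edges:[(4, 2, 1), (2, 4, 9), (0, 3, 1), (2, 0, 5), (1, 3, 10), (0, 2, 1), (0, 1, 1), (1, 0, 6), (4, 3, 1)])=6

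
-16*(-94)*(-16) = -24064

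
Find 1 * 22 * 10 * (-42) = -9240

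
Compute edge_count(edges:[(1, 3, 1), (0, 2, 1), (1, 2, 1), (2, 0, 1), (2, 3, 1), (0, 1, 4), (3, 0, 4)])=7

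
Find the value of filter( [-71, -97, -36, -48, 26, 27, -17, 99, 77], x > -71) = [-36, -48, 26, 27, -17, 99, 77]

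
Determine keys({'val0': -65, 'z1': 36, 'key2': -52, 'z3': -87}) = ['val0', 'z1', 'key2', 'z3']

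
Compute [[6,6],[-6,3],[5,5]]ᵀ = [[6, -6, 5], [6, 3, 5]]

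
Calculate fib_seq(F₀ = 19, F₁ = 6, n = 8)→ [19, 6, 25, 31, 56, 87, 143, 230]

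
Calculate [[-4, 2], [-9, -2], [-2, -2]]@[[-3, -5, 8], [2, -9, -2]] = C[0][0] = (-4)*(-3) + (2)*(2) = 16
C[0][1] = (-4)*(-5) + (2)*(-9) = 2
C[0][2] = (-4)*(8) + (2)*(-2) = -36
C[1][0] = (-9)*(-3) + (-2)*(2) = 23
C[1][1] = (-9)*(-5) + (-2)*(-9) = 63
C[1][2] = (-9)*(8) + (-2)*(-2) = -68
... (3 more cells)
= [[16, 2, -36], [23, 63, -68], [2, 28, -12]]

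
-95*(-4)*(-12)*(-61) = 278160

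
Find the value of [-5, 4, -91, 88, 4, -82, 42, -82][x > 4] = keep x where x > 4: -5✗, 4✗, -91✗, 88✓, 4✗, -82✗, 42✓, -82✗
= [88, 42]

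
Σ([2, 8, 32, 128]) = 2 + 8 + 32 + 128
= 170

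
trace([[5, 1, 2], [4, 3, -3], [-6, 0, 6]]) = 14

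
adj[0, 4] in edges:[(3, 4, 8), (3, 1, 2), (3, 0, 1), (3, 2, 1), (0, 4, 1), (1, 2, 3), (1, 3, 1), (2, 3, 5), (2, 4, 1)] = 1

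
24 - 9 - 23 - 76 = -84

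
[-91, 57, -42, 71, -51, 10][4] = -51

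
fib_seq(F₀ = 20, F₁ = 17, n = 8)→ [20, 17, 37, 54, 91, 145, 236, 381]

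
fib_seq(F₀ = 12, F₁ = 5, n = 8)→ F_2 = F_1 + F_0 = 17
F_3 = F_2 + F_1 = 22
F_4 = F_3 + F_2 = 39
...
= [12, 5, 17, 22, 39, 61, 100, 161]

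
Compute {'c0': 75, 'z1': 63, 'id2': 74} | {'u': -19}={'c0': 75, 'z1': 63, 'id2': 74, 'u': -19}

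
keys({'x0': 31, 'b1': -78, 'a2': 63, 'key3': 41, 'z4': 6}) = ['x0', 'b1', 'a2', 'key3', 'z4']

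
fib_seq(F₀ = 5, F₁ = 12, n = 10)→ F_2 = F_1 + F_0 = 17
F_3 = F_2 + F_1 = 29
F_4 = F_3 + F_2 = 46
...
= [5, 12, 17, 29, 46, 75, 121, 196, 317, 513]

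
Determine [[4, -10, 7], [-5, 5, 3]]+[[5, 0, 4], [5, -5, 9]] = [[9, -10, 11], [0, 0, 12]]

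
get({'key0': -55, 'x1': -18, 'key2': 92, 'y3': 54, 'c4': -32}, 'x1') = -18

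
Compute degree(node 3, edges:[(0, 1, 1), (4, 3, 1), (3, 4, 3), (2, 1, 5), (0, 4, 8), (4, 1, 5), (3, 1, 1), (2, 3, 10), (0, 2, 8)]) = incident: (4,3), (3,4), (3,1), (2,3)
= 4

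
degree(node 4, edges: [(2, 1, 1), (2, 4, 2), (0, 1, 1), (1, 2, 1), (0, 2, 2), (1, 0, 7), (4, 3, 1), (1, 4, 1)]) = 3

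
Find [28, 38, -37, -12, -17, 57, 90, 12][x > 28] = keep x where x > 28: 28✗, 38✓, -37✗, -12✗, -17✗, 57✓, 90✓, 12✗
= [38, 57, 90]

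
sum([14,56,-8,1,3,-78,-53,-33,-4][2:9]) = -172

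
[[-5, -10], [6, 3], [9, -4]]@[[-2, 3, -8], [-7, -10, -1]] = [[80, 85, 50], [-33, -12, -51], [10, 67, -68]]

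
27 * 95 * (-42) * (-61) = 6571530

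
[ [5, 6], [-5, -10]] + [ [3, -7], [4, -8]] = [[8, -1], [-1, -18]]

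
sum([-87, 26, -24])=-85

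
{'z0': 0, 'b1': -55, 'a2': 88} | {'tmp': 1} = {'z0': 0, 'b1': -55, 'a2': 88, 'tmp': 1}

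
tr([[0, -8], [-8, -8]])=diagonal: 0 + (-8)
= -8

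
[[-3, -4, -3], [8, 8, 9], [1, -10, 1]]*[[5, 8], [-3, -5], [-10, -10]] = C[0][0] = (-3)*(5) + (-4)*(-3) + (-3)*(-10) = 27
C[0][1] = (-3)*(8) + (-4)*(-5) + (-3)*(-10) = 26
C[1][0] = (8)*(5) + (8)*(-3) + (9)*(-10) = -74
C[1][1] = (8)*(8) + (8)*(-5) + (9)*(-10) = -66
C[2][0] = (1)*(5) + (-10)*(-3) + (1)*(-10) = 25
C[2][1] = (1)*(8) + (-10)*(-5) + (1)*(-10) = 48
= [[27, 26], [-74, -66], [25, 48]]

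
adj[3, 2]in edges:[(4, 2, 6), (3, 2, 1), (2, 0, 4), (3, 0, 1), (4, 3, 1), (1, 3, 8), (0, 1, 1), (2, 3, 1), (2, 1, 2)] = 1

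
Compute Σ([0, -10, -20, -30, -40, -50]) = 0 + (-10) + (-20) + (-30) + (-40) + (-50)
= -150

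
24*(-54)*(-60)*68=5287680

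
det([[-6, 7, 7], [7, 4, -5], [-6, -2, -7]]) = 851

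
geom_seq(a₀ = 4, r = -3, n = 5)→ [4, -12, 36, -108, 324]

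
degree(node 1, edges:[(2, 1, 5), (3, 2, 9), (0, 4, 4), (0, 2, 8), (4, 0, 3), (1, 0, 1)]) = 2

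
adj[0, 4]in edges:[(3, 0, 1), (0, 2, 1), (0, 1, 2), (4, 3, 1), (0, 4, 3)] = 3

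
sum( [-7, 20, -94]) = -81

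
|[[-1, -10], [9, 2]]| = 88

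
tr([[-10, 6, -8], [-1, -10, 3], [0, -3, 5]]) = -15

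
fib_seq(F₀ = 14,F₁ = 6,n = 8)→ [14, 6, 20, 26, 46, 72, 118, 190]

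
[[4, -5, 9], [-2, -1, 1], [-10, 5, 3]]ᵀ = [[4, -2, -10], [-5, -1, 5], [9, 1, 3]]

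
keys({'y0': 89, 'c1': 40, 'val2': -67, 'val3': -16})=['y0', 'c1', 'val2', 'val3']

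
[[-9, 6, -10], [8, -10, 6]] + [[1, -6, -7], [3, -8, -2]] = [[-8, 0, -17], [11, -18, 4]]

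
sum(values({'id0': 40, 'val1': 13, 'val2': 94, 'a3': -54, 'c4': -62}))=31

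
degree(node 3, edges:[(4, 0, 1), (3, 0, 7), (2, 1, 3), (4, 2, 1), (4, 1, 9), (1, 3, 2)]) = 2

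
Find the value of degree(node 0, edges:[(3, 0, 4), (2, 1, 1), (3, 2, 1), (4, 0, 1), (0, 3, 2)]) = 3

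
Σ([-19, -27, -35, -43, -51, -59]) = -234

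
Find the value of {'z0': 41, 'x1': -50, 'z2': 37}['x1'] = -50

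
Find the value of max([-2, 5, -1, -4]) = 5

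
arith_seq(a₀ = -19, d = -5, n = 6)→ a_0 = -19 + 0*-5 = -19
a_1 = -19 + 1*-5 = -24
a_2 = -19 + 2*-5 = -29
...
= [-19, -24, -29, -34, -39, -44]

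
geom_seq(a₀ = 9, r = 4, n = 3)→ [9, 36, 144]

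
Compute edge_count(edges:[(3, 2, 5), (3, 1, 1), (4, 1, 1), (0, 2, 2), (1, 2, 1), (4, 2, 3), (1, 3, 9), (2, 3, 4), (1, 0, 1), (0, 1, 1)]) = 10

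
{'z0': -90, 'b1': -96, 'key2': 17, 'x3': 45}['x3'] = 45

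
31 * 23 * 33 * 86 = 2023494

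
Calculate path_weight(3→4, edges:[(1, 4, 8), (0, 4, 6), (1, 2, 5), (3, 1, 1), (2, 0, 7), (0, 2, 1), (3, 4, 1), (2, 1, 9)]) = w(3→4)=1
= 1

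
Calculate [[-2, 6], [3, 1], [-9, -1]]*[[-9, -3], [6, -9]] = C[0][0] = (-2)*(-9) + (6)*(6) = 54
C[0][1] = (-2)*(-3) + (6)*(-9) = -48
C[1][0] = (3)*(-9) + (1)*(6) = -21
C[1][1] = (3)*(-3) + (1)*(-9) = -18
C[2][0] = (-9)*(-9) + (-1)*(6) = 75
C[2][1] = (-9)*(-3) + (-1)*(-9) = 36
= [[54, -48], [-21, -18], [75, 36]]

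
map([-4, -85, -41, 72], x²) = (-4)²=16, (-85)²=7225, (-41)²=1681, (72)²=5184
= [16, 7225, 1681, 5184]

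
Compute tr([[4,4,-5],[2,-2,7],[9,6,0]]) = diagonal: 4 + (-2) + 0
= 2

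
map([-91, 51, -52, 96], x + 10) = -91+10=-81, 51+10=61, -52+10=-42, 96+10=106
= [-81, 61, -42, 106]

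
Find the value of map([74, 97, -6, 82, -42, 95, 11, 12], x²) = [5476, 9409, 36, 6724, 1764, 9025, 121, 144]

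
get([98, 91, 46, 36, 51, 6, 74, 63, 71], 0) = 98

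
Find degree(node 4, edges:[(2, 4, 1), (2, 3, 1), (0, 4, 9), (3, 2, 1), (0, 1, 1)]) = incident: (2,4), (0,4)
= 2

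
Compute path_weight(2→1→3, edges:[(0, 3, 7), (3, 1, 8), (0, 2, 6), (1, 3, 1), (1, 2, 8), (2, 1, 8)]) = w(2→1)=8 + w(1→3)=1
= 9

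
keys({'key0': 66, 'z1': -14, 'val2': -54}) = ['key0', 'z1', 'val2']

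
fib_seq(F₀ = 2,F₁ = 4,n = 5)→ F_2 = F_1 + F_0 = 6
F_3 = F_2 + F_1 = 10
F_4 = F_3 + F_2 = 16
= [2, 4, 6, 10, 16]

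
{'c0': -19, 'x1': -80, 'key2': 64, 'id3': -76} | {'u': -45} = {'c0': -19, 'x1': -80, 'key2': 64, 'id3': -76, 'u': -45}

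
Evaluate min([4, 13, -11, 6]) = -11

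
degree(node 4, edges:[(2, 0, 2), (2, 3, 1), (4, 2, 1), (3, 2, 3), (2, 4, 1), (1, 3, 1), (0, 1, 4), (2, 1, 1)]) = 2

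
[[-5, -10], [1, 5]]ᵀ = [[-5, 1], [-10, 5]]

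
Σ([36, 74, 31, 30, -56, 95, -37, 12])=185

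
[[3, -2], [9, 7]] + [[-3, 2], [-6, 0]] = [[0, 0], [3, 7]]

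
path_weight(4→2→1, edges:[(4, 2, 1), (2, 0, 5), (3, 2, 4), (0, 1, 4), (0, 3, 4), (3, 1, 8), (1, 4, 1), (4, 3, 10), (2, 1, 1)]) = w(4→2)=1 + w(2→1)=1
= 2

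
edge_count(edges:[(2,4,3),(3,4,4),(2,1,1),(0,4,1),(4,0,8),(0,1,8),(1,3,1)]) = 7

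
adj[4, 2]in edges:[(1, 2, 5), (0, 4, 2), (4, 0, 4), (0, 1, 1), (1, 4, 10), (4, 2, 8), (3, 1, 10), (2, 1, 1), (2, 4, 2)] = 8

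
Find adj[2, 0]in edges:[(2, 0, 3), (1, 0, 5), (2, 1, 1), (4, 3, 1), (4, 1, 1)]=3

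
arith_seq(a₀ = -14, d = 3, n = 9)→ [-14, -11, -8, -5, -2, 1, 4, 7, 10]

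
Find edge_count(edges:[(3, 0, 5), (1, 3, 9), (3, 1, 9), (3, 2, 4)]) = 4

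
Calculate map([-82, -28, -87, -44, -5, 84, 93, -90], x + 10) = [-72, -18, -77, -34, 5, 94, 103, -80]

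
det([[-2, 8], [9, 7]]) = -86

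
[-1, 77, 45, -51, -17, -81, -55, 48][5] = -81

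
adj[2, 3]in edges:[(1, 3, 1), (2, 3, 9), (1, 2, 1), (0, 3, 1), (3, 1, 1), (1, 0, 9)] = 9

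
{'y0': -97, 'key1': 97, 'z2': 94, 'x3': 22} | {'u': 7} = {'y0': -97, 'key1': 97, 'z2': 94, 'x3': 22, 'u': 7}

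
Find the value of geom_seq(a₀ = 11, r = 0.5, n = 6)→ [11.0, 5.5, 2.75, 1.375, 0.6875, 0.34375]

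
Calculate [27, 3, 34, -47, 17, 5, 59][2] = 34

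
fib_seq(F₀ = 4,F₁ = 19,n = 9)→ F_2 = F_1 + F_0 = 23
F_3 = F_2 + F_1 = 42
F_4 = F_3 + F_2 = 65
...
= [4, 19, 23, 42, 65, 107, 172, 279, 451]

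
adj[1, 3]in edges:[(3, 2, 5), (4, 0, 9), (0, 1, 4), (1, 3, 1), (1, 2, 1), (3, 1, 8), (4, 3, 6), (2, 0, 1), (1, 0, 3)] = 1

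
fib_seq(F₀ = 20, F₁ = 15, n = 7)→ [20, 15, 35, 50, 85, 135, 220]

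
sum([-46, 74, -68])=-40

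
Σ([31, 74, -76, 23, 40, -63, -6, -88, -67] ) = 31 + 74 + (-76) + 23 + 40 + (-63) + (-6) + (-88) + (-67)
= -132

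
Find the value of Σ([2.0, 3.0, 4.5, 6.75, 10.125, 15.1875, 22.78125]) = 2.0 + 3.0 + 4.5 + 6.75 + 10.125 + 15.1875 + 22.78125
= 64.34375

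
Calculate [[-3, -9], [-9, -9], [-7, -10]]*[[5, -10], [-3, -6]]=[[12, 84], [-18, 144], [-5, 130]]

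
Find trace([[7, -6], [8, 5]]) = 12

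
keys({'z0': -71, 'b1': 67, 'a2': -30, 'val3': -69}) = ['z0', 'b1', 'a2', 'val3']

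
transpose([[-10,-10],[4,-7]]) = [[-10, 4], [-10, -7]]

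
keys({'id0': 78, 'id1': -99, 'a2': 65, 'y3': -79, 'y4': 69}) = ['id0', 'id1', 'a2', 'y3', 'y4']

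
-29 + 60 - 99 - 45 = -113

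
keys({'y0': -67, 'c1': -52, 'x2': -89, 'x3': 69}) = ['y0', 'c1', 'x2', 'x3']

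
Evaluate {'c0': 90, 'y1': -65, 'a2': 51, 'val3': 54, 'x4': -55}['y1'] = -65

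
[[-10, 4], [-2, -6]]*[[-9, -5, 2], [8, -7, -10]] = [[122, 22, -60], [-30, 52, 56]]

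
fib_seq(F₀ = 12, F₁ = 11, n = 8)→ F_2 = F_1 + F_0 = 23
F_3 = F_2 + F_1 = 34
F_4 = F_3 + F_2 = 57
...
= [12, 11, 23, 34, 57, 91, 148, 239]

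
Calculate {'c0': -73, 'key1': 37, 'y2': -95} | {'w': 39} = {'c0': -73, 'key1': 37, 'y2': -95, 'w': 39}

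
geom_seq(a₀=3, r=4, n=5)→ [3, 12, 48, 192, 768]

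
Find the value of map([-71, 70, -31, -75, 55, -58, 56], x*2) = -71*2=-142, 70*2=140, -31*2=-62, -75*2=-150, 55*2=110, -58*2=-116, 56*2=112
= [-142, 140, -62, -150, 110, -116, 112]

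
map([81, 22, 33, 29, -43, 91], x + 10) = 81+10=91, 22+10=32, 33+10=43, 29+10=39, -43+10=-33, 91+10=101
= [91, 32, 43, 39, -33, 101]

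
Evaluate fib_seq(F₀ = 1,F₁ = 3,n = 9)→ [1, 3, 4, 7, 11, 18, 29, 47, 76]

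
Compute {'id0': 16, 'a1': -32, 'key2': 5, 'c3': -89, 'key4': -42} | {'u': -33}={'id0': 16, 'a1': -32, 'key2': 5, 'c3': -89, 'key4': -42, 'u': -33}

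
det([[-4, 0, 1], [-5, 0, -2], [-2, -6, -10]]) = (1)*(-4)*det([[0, -2], [-6, -10]]) + (-1)*(0)*det([[-5, -2], [-2, -10]]) + (1)*(1)*det([[-5, 0], [-2, -6]])
= 48 + 0 + 30
= 78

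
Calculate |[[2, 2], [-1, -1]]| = (2)*(-1) - (2)*(-1)
= 0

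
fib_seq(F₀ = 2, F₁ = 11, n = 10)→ F_2 = F_1 + F_0 = 13
F_3 = F_2 + F_1 = 24
F_4 = F_3 + F_2 = 37
...
= [2, 11, 13, 24, 37, 61, 98, 159, 257, 416]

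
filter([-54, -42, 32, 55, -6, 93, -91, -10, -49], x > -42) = keep x where x > -42: -54✗, -42✗, 32✓, 55✓, -6✓, 93✓, -91✗, -10✓, -49✗
= [32, 55, -6, 93, -10]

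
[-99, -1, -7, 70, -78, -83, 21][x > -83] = keep x where x > -83: -99✗, -1✓, -7✓, 70✓, -78✓, -83✗, 21✓
= [-1, -7, 70, -78, 21]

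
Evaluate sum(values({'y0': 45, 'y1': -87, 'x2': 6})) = 45 + (-87) + 6
= -36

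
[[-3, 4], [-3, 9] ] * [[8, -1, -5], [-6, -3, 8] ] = C[0][0] = (-3)*(8) + (4)*(-6) = -48
C[0][1] = (-3)*(-1) + (4)*(-3) = -9
C[0][2] = (-3)*(-5) + (4)*(8) = 47
C[1][0] = (-3)*(8) + (9)*(-6) = -78
C[1][1] = (-3)*(-1) + (9)*(-3) = -24
C[1][2] = (-3)*(-5) + (9)*(8) = 87
= [[-48, -9, 47], [-78, -24, 87]]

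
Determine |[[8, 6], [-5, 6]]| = (8)*(6) - (6)*(-5)
= 78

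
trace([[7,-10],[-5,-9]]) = -2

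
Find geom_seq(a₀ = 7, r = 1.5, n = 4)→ a_0 = 7*1.5^0 = 7.0
a_1 = 7*1.5^1 = 10.5
a_2 = 7*1.5^2 = 15.75
...
= [7.0, 10.5, 15.75, 23.625]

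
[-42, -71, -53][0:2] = [-42, -71]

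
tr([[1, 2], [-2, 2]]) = diagonal: 1 + 2
= 3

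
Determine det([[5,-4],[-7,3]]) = -13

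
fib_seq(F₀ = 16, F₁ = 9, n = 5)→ F_2 = F_1 + F_0 = 25
F_3 = F_2 + F_1 = 34
F_4 = F_3 + F_2 = 59
= [16, 9, 25, 34, 59]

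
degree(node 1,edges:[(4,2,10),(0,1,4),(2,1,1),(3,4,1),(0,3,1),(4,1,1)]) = 3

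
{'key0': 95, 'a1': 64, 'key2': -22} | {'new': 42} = {'key0': 95, 'a1': 64, 'key2': -22, 'new': 42}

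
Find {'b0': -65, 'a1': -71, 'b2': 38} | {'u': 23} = {'b0': -65, 'a1': -71, 'b2': 38, 'u': 23}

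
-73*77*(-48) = 269808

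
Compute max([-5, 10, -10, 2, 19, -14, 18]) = 19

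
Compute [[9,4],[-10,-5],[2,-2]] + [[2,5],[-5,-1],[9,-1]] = [[11, 9], [-15, -6], [11, -3]]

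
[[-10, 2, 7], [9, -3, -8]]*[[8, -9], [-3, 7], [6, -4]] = C[0][0] = (-10)*(8) + (2)*(-3) + (7)*(6) = -44
C[0][1] = (-10)*(-9) + (2)*(7) + (7)*(-4) = 76
C[1][0] = (9)*(8) + (-3)*(-3) + (-8)*(6) = 33
C[1][1] = (9)*(-9) + (-3)*(7) + (-8)*(-4) = -70
= [[-44, 76], [33, -70]]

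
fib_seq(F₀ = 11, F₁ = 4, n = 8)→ F_2 = F_1 + F_0 = 15
F_3 = F_2 + F_1 = 19
F_4 = F_3 + F_2 = 34
...
= [11, 4, 15, 19, 34, 53, 87, 140]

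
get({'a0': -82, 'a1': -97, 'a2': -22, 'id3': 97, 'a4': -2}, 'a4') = -2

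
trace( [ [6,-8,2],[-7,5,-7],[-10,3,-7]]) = diagonal: 6 + 5 + (-7)
= 4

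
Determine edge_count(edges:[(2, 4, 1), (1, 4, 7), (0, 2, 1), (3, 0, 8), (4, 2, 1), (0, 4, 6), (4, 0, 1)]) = 7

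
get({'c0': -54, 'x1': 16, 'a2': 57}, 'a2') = 57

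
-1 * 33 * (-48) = 1584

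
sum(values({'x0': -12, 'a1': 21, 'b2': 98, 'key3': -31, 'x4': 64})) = 140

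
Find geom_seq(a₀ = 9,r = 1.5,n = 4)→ [9.0, 13.5, 20.25, 30.375]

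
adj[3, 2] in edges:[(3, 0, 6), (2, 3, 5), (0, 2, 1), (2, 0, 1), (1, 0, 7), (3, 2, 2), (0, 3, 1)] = 2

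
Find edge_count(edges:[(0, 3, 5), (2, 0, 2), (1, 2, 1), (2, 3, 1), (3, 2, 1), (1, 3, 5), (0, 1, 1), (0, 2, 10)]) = 8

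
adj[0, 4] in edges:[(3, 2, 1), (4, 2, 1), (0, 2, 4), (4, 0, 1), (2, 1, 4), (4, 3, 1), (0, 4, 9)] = 9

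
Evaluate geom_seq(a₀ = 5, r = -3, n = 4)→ [5, -15, 45, -135]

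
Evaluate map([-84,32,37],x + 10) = [-74, 42, 47]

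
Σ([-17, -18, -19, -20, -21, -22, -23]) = -140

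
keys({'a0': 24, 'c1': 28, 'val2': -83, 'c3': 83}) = ['a0', 'c1', 'val2', 'c3']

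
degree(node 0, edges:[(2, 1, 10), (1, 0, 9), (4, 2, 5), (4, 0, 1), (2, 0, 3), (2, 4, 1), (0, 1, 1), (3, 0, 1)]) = incident: (1,0), (4,0), (2,0), (0,1), (3,0)
= 5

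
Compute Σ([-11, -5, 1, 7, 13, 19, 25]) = (-11) + (-5) + 1 + 7 + 13 + 19 + 25
= 49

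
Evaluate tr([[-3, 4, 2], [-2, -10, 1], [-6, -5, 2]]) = diagonal: (-3) + (-10) + 2
= -11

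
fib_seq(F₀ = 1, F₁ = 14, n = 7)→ [1, 14, 15, 29, 44, 73, 117]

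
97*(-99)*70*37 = -24871770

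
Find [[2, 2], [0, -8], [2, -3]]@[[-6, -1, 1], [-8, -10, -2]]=[[-28, -22, -2], [64, 80, 16], [12, 28, 8]]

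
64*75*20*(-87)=-8352000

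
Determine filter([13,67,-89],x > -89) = keep x where x > -89: 13✓, 67✓, -89✗
= [13, 67]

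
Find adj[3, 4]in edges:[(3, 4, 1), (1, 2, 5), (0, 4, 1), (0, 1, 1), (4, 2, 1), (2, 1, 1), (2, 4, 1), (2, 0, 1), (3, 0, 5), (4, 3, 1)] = 1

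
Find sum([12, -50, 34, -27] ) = -31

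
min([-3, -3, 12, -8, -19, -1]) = -19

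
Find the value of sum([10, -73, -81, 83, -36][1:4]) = slice → [-73, -81, 83]
(-73) + (-81) + 83
= -71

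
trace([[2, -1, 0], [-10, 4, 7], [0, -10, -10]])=-4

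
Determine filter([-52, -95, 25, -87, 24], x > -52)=keep x where x > -52: -52✗, -95✗, 25✓, -87✗, 24✓
= [25, 24]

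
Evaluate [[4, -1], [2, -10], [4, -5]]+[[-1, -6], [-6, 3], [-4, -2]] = [[3, -7], [-4, -7], [0, -7]]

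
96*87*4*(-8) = -267264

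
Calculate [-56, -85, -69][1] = -85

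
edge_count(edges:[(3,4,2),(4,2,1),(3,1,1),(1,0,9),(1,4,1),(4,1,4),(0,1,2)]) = 7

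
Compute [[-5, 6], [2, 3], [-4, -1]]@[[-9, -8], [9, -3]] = [[99, 22], [9, -25], [27, 35]]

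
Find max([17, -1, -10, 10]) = 17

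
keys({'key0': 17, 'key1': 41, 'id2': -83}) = ['key0', 'key1', 'id2']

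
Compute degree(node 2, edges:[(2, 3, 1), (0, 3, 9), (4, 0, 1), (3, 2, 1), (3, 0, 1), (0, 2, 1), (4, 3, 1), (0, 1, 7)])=incident: (2,3), (3,2), (0,2)
= 3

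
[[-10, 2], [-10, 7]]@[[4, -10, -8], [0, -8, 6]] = [[-40, 84, 92], [-40, 44, 122]]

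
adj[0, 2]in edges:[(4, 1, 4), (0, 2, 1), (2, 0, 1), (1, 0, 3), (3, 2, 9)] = 1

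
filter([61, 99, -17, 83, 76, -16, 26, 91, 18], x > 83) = [99, 91]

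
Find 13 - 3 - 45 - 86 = -121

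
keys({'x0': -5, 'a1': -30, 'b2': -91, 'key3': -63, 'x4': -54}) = ['x0', 'a1', 'b2', 'key3', 'x4']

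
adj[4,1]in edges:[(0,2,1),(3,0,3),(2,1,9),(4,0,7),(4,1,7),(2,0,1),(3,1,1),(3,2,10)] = 7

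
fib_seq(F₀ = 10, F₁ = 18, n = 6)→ F_2 = F_1 + F_0 = 28
F_3 = F_2 + F_1 = 46
F_4 = F_3 + F_2 = 74
...
= [10, 18, 28, 46, 74, 120]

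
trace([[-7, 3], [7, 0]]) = -7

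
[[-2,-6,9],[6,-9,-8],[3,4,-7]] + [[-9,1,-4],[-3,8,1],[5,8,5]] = [[-11, -5, 5], [3, -1, -7], [8, 12, -2]]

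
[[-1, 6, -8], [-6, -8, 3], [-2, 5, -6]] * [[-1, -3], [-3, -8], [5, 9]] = C[0][0] = (-1)*(-1) + (6)*(-3) + (-8)*(5) = -57
C[0][1] = (-1)*(-3) + (6)*(-8) + (-8)*(9) = -117
C[1][0] = (-6)*(-1) + (-8)*(-3) + (3)*(5) = 45
C[1][1] = (-6)*(-3) + (-8)*(-8) + (3)*(9) = 109
C[2][0] = (-2)*(-1) + (5)*(-3) + (-6)*(5) = -43
C[2][1] = (-2)*(-3) + (5)*(-8) + (-6)*(9) = -88
= [[-57, -117], [45, 109], [-43, -88]]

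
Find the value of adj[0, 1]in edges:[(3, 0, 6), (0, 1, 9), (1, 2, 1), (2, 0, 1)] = 9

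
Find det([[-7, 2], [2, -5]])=(-7)*(-5) - (2)*(2)
= 31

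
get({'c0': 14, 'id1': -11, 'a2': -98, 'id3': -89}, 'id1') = -11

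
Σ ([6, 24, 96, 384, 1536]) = 6 + 24 + 96 + 384 + 1536
= 2046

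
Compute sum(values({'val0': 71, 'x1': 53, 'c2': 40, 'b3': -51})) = 113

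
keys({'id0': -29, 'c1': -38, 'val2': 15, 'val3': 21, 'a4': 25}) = ['id0', 'c1', 'val2', 'val3', 'a4']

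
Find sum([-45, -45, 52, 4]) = -34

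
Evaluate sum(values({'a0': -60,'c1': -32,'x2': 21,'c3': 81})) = 10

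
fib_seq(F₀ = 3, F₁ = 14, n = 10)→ F_2 = F_1 + F_0 = 17
F_3 = F_2 + F_1 = 31
F_4 = F_3 + F_2 = 48
...
= [3, 14, 17, 31, 48, 79, 127, 206, 333, 539]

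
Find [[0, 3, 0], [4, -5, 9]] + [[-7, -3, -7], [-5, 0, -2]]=[[-7, 0, -7], [-1, -5, 7]]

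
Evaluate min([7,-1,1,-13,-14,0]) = -14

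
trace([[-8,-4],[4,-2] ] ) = -10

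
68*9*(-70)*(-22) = 942480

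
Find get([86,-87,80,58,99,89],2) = 80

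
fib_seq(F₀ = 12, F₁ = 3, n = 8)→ F_2 = F_1 + F_0 = 15
F_3 = F_2 + F_1 = 18
F_4 = F_3 + F_2 = 33
...
= [12, 3, 15, 18, 33, 51, 84, 135]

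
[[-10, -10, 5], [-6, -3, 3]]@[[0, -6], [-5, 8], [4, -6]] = [[70, -50], [27, -6]]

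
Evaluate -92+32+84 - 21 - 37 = -34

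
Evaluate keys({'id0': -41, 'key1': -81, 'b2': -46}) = ['id0', 'key1', 'b2']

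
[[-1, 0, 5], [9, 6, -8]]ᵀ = [[-1, 9], [0, 6], [5, -8]]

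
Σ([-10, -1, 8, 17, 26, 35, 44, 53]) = 172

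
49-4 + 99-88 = 56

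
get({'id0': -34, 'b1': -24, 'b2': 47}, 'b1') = -24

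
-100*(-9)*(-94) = -84600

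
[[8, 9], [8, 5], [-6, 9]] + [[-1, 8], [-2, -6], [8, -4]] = [[7, 17], [6, -1], [2, 5]]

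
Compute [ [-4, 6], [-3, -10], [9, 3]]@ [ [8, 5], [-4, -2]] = C[0][0] = (-4)*(8) + (6)*(-4) = -56
C[0][1] = (-4)*(5) + (6)*(-2) = -32
C[1][0] = (-3)*(8) + (-10)*(-4) = 16
C[1][1] = (-3)*(5) + (-10)*(-2) = 5
C[2][0] = (9)*(8) + (3)*(-4) = 60
C[2][1] = (9)*(5) + (3)*(-2) = 39
= [[-56, -32], [16, 5], [60, 39]]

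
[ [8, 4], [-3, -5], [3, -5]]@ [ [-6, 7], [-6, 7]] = [[-72, 84], [48, -56], [12, -14]]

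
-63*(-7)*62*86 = 2351412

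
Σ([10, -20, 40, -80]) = 10 + -20 + 40 + -80
= -50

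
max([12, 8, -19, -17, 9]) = 12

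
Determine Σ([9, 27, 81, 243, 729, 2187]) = 3276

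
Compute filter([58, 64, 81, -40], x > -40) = [58, 64, 81]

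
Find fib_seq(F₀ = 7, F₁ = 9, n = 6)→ [7, 9, 16, 25, 41, 66]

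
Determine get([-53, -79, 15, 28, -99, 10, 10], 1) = -79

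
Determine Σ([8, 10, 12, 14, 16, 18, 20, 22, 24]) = 8 + 10 + 12 + 14 + 16 + 18 + 20 + 22 + 24
= 144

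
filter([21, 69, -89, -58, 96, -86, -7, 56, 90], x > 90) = keep x where x > 90: 21✗, 69✗, -89✗, -58✗, 96✓, -86✗, -7✗, 56✗, 90✗
= [96]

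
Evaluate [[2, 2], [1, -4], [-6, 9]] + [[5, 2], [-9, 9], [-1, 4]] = [[7, 4], [-8, 5], [-7, 13]]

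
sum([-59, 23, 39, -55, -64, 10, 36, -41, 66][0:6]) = -106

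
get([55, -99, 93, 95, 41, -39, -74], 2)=93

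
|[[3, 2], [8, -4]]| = -28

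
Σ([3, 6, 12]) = 21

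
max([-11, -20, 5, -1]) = 5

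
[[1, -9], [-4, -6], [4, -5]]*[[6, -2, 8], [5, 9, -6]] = [[-39, -83, 62], [-54, -46, 4], [-1, -53, 62]]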